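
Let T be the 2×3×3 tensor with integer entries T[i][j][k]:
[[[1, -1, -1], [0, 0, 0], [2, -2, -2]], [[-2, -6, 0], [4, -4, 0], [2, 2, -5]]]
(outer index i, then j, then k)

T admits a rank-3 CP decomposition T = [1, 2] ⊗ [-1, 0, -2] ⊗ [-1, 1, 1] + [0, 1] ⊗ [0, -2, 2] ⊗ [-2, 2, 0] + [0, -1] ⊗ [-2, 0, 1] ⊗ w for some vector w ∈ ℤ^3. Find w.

w = [-2, -2, 1]

Subtract the known terms from T to get the rank-1 residual R = [0, -1] ⊗ [-2, 0, 1] ⊗ w, so R[i,j,k] = a[i]·b[j]·w[k]. Pick indices with nonzero a[1]·b[0] = (-1)·(-2) = 2. Only the fibre through (1,0,·) is needed: R[1,0,:] = T[1,0,:] − Σₗ aₗ[1]bₗ[0]cₗ = [-2, -6, 0] − (2)·(-1)·[-1, 1, 1] − (1)·(0)·[-2, 2, 0] = [-4, -4, 2]. Then w[k] = R[1,0,k] / 2 for each k, giving w = [-4, -4, 2] / 2 = [-2, -2, 1].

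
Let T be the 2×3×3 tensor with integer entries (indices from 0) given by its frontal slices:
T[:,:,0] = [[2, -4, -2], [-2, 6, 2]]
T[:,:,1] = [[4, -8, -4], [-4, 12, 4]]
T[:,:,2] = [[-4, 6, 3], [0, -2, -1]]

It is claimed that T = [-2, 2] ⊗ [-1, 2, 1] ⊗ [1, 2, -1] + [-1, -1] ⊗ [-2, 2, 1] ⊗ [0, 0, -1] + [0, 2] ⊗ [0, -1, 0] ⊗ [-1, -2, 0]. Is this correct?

Yes

Reconstruct entrywise from the claimed factors. For example, T[0,1,1] = -8 and Σₗ aₗ[0]bₗ[1]cₗ[1] = (-2)·(2)·(2) + (-1)·(2)·(0) + (0)·(-1)·(-2) = -8; checking all 18 entries, every one matches. The claim holds.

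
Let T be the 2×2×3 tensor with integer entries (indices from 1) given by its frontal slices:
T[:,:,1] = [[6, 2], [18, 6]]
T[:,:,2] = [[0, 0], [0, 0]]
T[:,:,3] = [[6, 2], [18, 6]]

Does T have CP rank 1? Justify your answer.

Yes

If T = a ⊗ b ⊗ c then every fibre of T is a multiple of the corresponding factor, so read the factors off the fibres through the nonzero entry T[1,1,1] = 6.
The mode-1 fibre T[:,1,1] = [6, 18] gives a = [1, 3] (primitive direction); the mode-2 fibre T[1,:,1] = [6, 2] gives b = [3, 1]; then c[k] = T[1,1,k] / (a[1]·b[1]) = [6, 0, 6] / 3 = [2, 0, 2].
Expanding [1, 3] ⊗ [3, 1] ⊗ [2, 0, 2] reproduces all 12 entries of T, so T = [1, 3] ⊗ [3, 1] ⊗ [2, 0, 2] and rank(T) ≤ 1.
Equivalently every frontal slice T[:,:,k] is c[k] times the rank-1 matrix [1, 3] ⊗ [3, 1]. So T has rank 1 (it is nonzero).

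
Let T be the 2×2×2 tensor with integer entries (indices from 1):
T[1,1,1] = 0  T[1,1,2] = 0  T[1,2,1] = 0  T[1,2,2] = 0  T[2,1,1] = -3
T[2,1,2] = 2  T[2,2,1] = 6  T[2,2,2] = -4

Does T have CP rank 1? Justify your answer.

Yes

If T = a ⊗ b ⊗ c then every fibre of T is a multiple of the corresponding factor, so read the factors off the fibres through the nonzero entry T[2,1,1] = -3.
The mode-1 fibre T[:,1,1] = [0, -3] gives a = [0, 1] (primitive direction); the mode-2 fibre T[2,:,1] = [-3, 6] gives b = [1, -2]; then c[k] = T[2,1,k] / (a[2]·b[1]) = [-3, 2] / 1 = [-3, 2].
Expanding [0, 1] ⊗ [1, -2] ⊗ [-3, 2] reproduces all 8 entries of T, so T = [0, 1] ⊗ [1, -2] ⊗ [-3, 2] and rank(T) ≤ 1.
Equivalently every frontal slice T[:,:,k] is c[k] times the rank-1 matrix [0, 1] ⊗ [1, -2]. So T has rank 1 (it is nonzero).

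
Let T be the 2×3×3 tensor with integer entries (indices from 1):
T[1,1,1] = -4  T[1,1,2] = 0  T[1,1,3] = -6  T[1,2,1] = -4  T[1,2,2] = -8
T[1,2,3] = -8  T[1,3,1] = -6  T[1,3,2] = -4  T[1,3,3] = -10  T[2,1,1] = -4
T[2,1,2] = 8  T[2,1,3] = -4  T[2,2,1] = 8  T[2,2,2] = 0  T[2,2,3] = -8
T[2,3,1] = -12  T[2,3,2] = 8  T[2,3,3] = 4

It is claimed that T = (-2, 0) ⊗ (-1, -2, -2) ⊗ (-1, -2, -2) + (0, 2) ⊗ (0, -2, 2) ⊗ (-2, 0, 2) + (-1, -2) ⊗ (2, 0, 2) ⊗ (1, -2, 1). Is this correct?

Reconstruct entrywise from the claimed factors. For example, T[2,3,3] = 4 and Σₗ aₗ[2]bₗ[3]cₗ[3] = (0)·(-2)·(-2) + (2)·(2)·(2) + (-2)·(2)·(1) = 4; checking all 18 entries, every one matches. The claim holds.

Yes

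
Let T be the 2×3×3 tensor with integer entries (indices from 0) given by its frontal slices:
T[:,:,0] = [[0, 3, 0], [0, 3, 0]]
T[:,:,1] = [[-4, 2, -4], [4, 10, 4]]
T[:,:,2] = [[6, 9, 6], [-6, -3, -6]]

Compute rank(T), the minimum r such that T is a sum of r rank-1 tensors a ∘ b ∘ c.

Lower bound: the mode-2 unfolding of T (rows indexed by j, columns by (i,k) = (0,0), (0,1), (0,2), (1,0), (1,1), (1,2)) is [[0, -4, 6, 0, 4, -6], [3, 2, 9, 3, 10, -3], [0, -4, 6, 0, 4, -6]].
There the 2×2 minor on rows j ∈ {0, 1}, columns (i,k) ∈ {(0,0), (0,1)} is det [[0, -4], [3, 2]] = 12 ≠ 0, so this unfolding has rank ≥ 2; CP rank is at least every unfolding rank, so rank(T) ≥ 2. (This is only a lower bound: in general the CP rank may exceed every unfolding rank, so we still need to exhibit 2 rank-1 terms summing to T.)
Upper bound — finding two terms. Write S_k = T[:,:,k] for the frontal slices: S₀ = [[0, 3, 0], [0, 3, 0]], S₁ = [[-4, 2, -4], [4, 10, 4]], S₂ = [[6, 9, 6], [-6, -3, -6]].
If T = a₁ ∘ b₁ ∘ c₁ + a₂ ∘ b₂ ∘ c₂ then each S_k = c₁[k]·a₁b₁ᵀ + c₂[k]·a₂b₂ᵀ. S₀ and S₁ are linearly independent, so a₁b₁ᵀ and a₂b₂ᵀ must span the same plane of matrices: they are the rank-1 matrices of the form x·S₀ + y·S₁.
The 2×2 minor of x·S₀ + y·S₁ on rows {0,1}, columns {0,1} is −24·xy − 48·y² = (-24)·(x + 2·y)(y), vanishing at (x:y) = (2:-1) and (1:0).
M₁ = 2·S₀ − S₁ = [[4, 4, 4], [-4, -4, -4]] = 4·[1, -1][1, 1, 1]ᵀ and M₂ = S₀ = [[0, 3, 0], [0, 3, 0]] = 3·[1, 1][0, 1, 0]ᵀ, so take a₁ = [1, -1], b₁ = [1, 1, 1], a₂ = [1, 1], b₂ = [0, 1, 0].
Each slice is an integer combination of E₁ = a₁b₁ᵀ and E₂ = a₂b₂ᵀ: S₀ = 3·E₂, S₁ = −4·E₁ + 6·E₂, S₂ = 6·E₁ + 3·E₂; reading off coefficients, c₁ = [0, -4, 6] and c₂ = [3, 6, 3].
Hence T = [1, -1] ∘ [1, 1, 1] ∘ [0, -4, 6] + [1, 1] ∘ [0, 1, 0] ∘ [3, 6, 3], so rank(T) ≤ 2.
These bounds meet, so rank(T) = 2.

2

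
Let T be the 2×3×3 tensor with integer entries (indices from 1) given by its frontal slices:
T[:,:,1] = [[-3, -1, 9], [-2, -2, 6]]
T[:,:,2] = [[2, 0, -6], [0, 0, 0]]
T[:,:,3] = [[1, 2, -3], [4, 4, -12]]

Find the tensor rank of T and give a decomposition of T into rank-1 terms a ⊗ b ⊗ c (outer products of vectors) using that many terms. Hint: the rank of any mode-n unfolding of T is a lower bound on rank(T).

Lower bound: the mode-1 unfolding of T (rows indexed by i, columns by (j,k) = (1,1), (1,2), (1,3), (2,1), (2,2), (2,3), (3,1), (3,2), (3,3)) is [[-3, 2, 1, -1, 0, 2, 9, -6, -3], [-2, 0, 4, -2, 0, 4, 6, 0, -12]].
There the 2×2 minor on rows i ∈ {1, 2}, columns (j,k) ∈ {(1,1), (1,2)} is det [[-3, 2], [-2, 0]] = 4 ≠ 0, so this unfolding has rank ≥ 2; CP rank is at least every unfolding rank, so rank(T) ≥ 2. (Flattening ranks never certify an upper bound on CP rank; for that we must actually write T with 2 rank-1 terms.)
Upper bound — finding two terms. Write S_k = T[:,:,k] for the frontal slices: S₁ = [[-3, -1, 9], [-2, -2, 6]], S₂ = [[2, 0, -6], [0, 0, 0]], S₃ = [[1, 2, -3], [4, 4, -12]].
If T = a₁ ⊗ b₁ ⊗ c₁ + a₂ ⊗ b₂ ⊗ c₂ then each S_k = c₁[k]·a₁b₁ᵀ + c₂[k]·a₂b₂ᵀ. S₁ and S₂ are linearly independent, so a₁b₁ᵀ and a₂b₂ᵀ must span the same plane of matrices: they are the rank-1 matrices of the form x·S₁ + y·S₂.
The 2×2 minor of x·S₁ + y·S₂ on rows {1,2}, columns {1,2} is 4·x² − 4·xy = 4·(x − y)(x), vanishing at (x:y) = (1:1) and (0:1).
M₁ = S₁ + S₂ = [[-1, -1, 3], [-2, -2, 6]] = −[1, 2][1, 1, -3]ᵀ and M₂ = S₂ = [[2, 0, -6], [0, 0, 0]] = 2·[1, 0][1, 0, -3]ᵀ, so take a₁ = [1, 2], b₁ = [1, 1, -3], a₂ = [1, 0], b₂ = [1, 0, -3].
Each slice is an integer combination of E₁ = a₁b₁ᵀ and E₂ = a₂b₂ᵀ: S₁ = −E₁ − 2·E₂, S₂ = 2·E₂, S₃ = 2·E₁ − E₂; reading off coefficients, c₁ = [-1, 0, 2] and c₂ = [-2, 2, -1].
Hence T = [1, 2] ⊗ [1, 1, -3] ⊗ [-1, 0, 2] + [1, 0] ⊗ [1, 0, -3] ⊗ [-2, 2, -1], so rank(T) ≤ 2.
These bounds meet, so rank(T) = 2.
Check entry T[2,3,2] = 0: (2)·(-3)·(0) + (0)·(-3)·(2) = 0.

rank(T) = 2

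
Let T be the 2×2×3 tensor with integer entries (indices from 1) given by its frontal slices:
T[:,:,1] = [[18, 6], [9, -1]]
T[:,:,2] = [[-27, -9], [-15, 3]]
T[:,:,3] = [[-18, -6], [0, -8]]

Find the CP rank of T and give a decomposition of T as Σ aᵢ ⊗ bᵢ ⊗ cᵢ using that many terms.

rank(T) = 2

Lower bound: in the mode-2 unfolding of T (rows indexed by j, columns by (i,k)) the 2×2 minor on rows j ∈ {1, 2}, columns (i,k) ∈ {(1,1), (2,1)} is det [[18, 9], [6, -1]] = -72 ≠ 0, so that unfolding has rank ≥ 2 and hence rank(T) ≥ 2 (CP rank is at least every unfolding rank, though it can be larger).
Upper bound: with S_k = T[:,:,k], the two rank-1 terms a₁b₁ᵀ, a₂b₂ᵀ are the rank-1 members of the pencil x·S₁ + y·S₂.
det(x·S₁ + y·S₂) is −72·x² + 252·xy − 216·y² = (-36)·(2·x − 3·y)(x − 2·y), vanishing at (x:y) = (3:2) and (2:1).
M₁ = 3·S₁ + 2·S₂ = [[0, 0], [-3, 3]] = (-3)·[0, 1][1, -1]ᵀ and M₂ = 2·S₁ + S₂ = [[9, 3], [3, 1]] = [3, 1][3, 1]ᵀ, so take a₁ = [0, 1], b₁ = [1, -1], a₂ = [3, 1], b₂ = [3, 1].
Each slice is an integer combination of E₁ = a₁b₁ᵀ and E₂ = a₂b₂ᵀ: S₁ = 3·E₁ + 2·E₂, S₂ = −6·E₁ − 3·E₂, S₃ = 6·E₁ − 2·E₂; reading off coefficients, c₁ = [3, -6, 6] and c₂ = [2, -3, -2].
Hence T = [0, 1] ⊗ [1, -1] ⊗ [3, -6, 6] + [3, 1] ⊗ [3, 1] ⊗ [2, -3, -2], so rank(T) ≤ 2.
These bounds meet, so rank(T) = 2.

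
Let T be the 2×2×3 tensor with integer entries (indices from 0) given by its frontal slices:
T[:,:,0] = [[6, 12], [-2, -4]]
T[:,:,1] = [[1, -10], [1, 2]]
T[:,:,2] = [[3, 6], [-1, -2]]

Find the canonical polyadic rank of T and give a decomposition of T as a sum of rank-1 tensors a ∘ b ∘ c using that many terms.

rank(T) = 2

Lower bound: the mode-3 unfolding of T (rows indexed by k, columns by (i,j) = (0,0), (0,1), (1,0), (1,1)) is [[6, 12, -2, -4], [1, -10, 1, 2], [3, 6, -1, -2]].
There the 2×2 minor on rows k ∈ {0, 1}, columns (i,j) ∈ {(0,0), (0,1)} is det [[6, 12], [1, -10]] = -72 ≠ 0, so this unfolding has rank ≥ 2; CP rank is at least every unfolding rank, so rank(T) ≥ 2. (Flattening ranks never certify an upper bound on CP rank; for that we must actually write T with 2 rank-1 terms.)
Upper bound — finding two terms. Write S_k = T[:,:,k] for the frontal slices: S₀ = [[6, 12], [-2, -4]], S₁ = [[1, -10], [1, 2]], S₂ = [[3, 6], [-1, -2]].
If T = a₁ ∘ b₁ ∘ c₁ + a₂ ∘ b₂ ∘ c₂ then each S_k = c₁[k]·a₁b₁ᵀ + c₂[k]·a₂b₂ᵀ. S₀ and S₁ are linearly independent, so a₁b₁ᵀ and a₂b₂ᵀ must span the same plane of matrices: they are the rank-1 matrices of the form x·S₀ + y·S₁.
det(x·S₀ + y·S₁) is −24·xy + 12·y² = (-12)·(2·x − y)(y), vanishing at (x:y) = (1:2) and (1:0).
M₁ = S₀ + 2·S₁ = [[8, -8], [0, 0]] = 8·[1, 0][1, -1]ᵀ and M₂ = S₀ = [[6, 12], [-2, -4]] = 2·[3, -1][1, 2]ᵀ, so take a₁ = [1, 0], b₁ = [1, -1], a₂ = [3, -1], b₂ = [1, 2].
Each slice is an integer combination of E₁ = a₁b₁ᵀ and E₂ = a₂b₂ᵀ: S₀ = 2·E₂, S₁ = 4·E₁ − E₂, S₂ = E₂; reading off coefficients, c₁ = [0, 4, 0] and c₂ = [2, -1, 1].
Hence T = [1, 0] ∘ [1, -1] ∘ [0, 4, 0] + [3, -1] ∘ [1, 2] ∘ [2, -1, 1], so rank(T) ≤ 2.
These bounds meet, so rank(T) = 2.
Check entry T[0,1,1] = -10: (1)·(-1)·(4) + (3)·(2)·(-1) = -10.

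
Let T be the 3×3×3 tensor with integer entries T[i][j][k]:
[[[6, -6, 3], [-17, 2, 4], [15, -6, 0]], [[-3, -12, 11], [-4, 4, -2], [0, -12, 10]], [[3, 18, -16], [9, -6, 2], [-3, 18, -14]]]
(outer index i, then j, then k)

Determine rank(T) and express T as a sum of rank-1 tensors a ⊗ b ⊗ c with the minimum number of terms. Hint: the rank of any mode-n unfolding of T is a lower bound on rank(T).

rank(T) = 2

Lower bound: the mode-3 unfolding of T (rows indexed by k, columns by (i,j) = (0,0), (0,1), (0,2), (1,0), (1,1), (1,2), (2,0), (2,1), (2,2)) is [[6, -17, 15, -3, -4, 0, 3, 9, -3], [-6, 2, -6, -12, 4, -12, 18, -6, 18], [3, 4, 0, 11, -2, 10, -16, 2, -14]].
There the 2×2 minor on rows k ∈ {0, 1}, columns (i,j) ∈ {(0,0), (0,1)} is det [[6, -17], [-6, 2]] = -90 ≠ 0, so this unfolding has rank ≥ 2; CP rank is at least every unfolding rank, so rank(T) ≥ 2. (Flattening ranks never certify an upper bound on CP rank; for that we must actually write T with 2 rank-1 terms.)
Upper bound — finding two terms. Write S_k = T[:,:,k] for the frontal slices: S₀ = [[6, -17, 15], [-3, -4, 0], [3, 9, -3]], S₁ = [[-6, 2, -6], [-12, 4, -12], [18, -6, 18]], S₂ = [[3, 4, 0], [11, -2, 10], [-16, 2, -14]].
If T = a₁ ⊗ b₁ ⊗ c₁ + a₂ ⊗ b₂ ⊗ c₂ then each S_k = c₁[k]·a₁b₁ᵀ + c₂[k]·a₂b₂ᵀ. S₀ and S₁ are linearly independent, so a₁b₁ᵀ and a₂b₂ᵀ must span the same plane of matrices: they are the rank-1 matrices of the form x·S₀ + y·S₁.
The 2×2 minor of x·S₀ + y·S₁ on rows {0,1}, columns {0,1} is −75·x² − 150·xy = (-75)·(x + 2·y)(x), vanishing at (x:y) = (2:-1) and (0:1).
M₁ = 2·S₀ − S₁ = [[18, -36, 36], [6, -12, 12], [-12, 24, -24]] = 6·[3, 1, -2][1, -2, 2]ᵀ and M₂ = S₁ = [[-6, 2, -6], [-12, 4, -12], [18, -6, 18]] = (-2)·[1, 2, -3][3, -1, 3]ᵀ, so take a₁ = [3, 1, -2], b₁ = [1, -2, 2], a₂ = [1, 2, -3], b₂ = [3, -1, 3].
Each slice is an integer combination of E₁ = a₁b₁ᵀ and E₂ = a₂b₂ᵀ: S₀ = 3·E₁ − E₂, S₁ = −2·E₂, S₂ = −E₁ + 2·E₂; reading off coefficients, c₁ = [3, 0, -1] and c₂ = [-1, -2, 2].
Hence T = [3, 1, -2] ⊗ [1, -2, 2] ⊗ [3, 0, -1] + [1, 2, -3] ⊗ [3, -1, 3] ⊗ [-1, -2, 2], so rank(T) ≤ 2.
These bounds meet, so rank(T) = 2.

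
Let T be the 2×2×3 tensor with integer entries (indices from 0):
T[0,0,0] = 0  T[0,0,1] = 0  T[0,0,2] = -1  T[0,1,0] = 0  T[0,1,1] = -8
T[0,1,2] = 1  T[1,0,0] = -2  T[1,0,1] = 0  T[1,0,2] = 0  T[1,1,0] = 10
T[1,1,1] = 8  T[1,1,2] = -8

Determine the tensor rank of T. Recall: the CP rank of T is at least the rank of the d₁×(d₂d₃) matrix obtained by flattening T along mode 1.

Lower bound: in the mode-3 unfolding of T (rows indexed by k, columns by (i,j)) the 3×3 minor on rows k ∈ {0, 1, 2}, columns (i,j) ∈ {(0,0), (0,1), (1,0)} is det [[0, 0, -2], [0, -8, 0], [-1, 1, 0]] = 16 ≠ 0, so that unfolding has rank ≥ 3 and hence rank(T) ≥ 3 (CP rank is at least every unfolding rank, though it can be larger).
Upper bound: T is a sum of 3 rank-1 terms, T = [1, -1] ∘ [0, 1] ∘ [-4, -8, 4] + [1, 1] ∘ [1, 1] ∘ [2, 0, -2] + [1, 2] ∘ [1, -1] ∘ [-2, 0, 1] (written with every a and b primitive with positive leading entry and the scale carried by c; CP decompositions are not unique, and this one is verified by expanding entrywise), so rank(T) ≤ 3.
These bounds meet, so rank(T) = 3.

3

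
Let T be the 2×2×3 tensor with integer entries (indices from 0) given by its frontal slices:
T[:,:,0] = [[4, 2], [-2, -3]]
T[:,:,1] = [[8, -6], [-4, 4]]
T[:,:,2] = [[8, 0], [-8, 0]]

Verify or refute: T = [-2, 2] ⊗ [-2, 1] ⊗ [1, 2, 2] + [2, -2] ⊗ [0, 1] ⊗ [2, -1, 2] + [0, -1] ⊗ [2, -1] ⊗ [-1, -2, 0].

Reconstruct entrywise from the claimed factors. For example, T[0,0,1] = 8 and Σₗ aₗ[0]bₗ[0]cₗ[1] = (-2)·(-2)·(2) + (2)·(0)·(-1) + (0)·(2)·(-2) = 8; checking all 12 entries, every one matches. The claim holds.

Yes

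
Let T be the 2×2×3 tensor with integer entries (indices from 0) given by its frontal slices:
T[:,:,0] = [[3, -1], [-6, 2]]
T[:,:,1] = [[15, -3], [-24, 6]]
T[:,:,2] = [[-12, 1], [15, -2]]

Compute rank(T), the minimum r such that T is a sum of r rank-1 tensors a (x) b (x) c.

Lower bound: the mode-2 unfolding of T (rows indexed by j, columns by (i,k) = (0,0), (0,1), (0,2), (1,0), (1,1), (1,2)) is [[3, 15, -12, -6, -24, 15], [-1, -3, 1, 2, 6, -2]].
There the 2×2 minor on rows j ∈ {0, 1}, columns (i,k) ∈ {(0,0), (0,1)} is det [[3, 15], [-1, -3]] = 6 ≠ 0, so this unfolding has rank ≥ 2; CP rank is at least every unfolding rank, so rank(T) ≥ 2. (Unfolding ranks only ever bound the CP rank from below — rank(T) can be strictly larger than all of them — so the matching upper bound has to come from an explicit 2-term decomposition.)
Upper bound — finding two terms. Write S_k = T[:,:,k] for the frontal slices: S₀ = [[3, -1], [-6, 2]], S₁ = [[15, -3], [-24, 6]], S₂ = [[-12, 1], [15, -2]].
If T = a₁ (x) b₁ (x) c₁ + a₂ (x) b₂ (x) c₂ then each S_k = c₁[k]·a₁b₁ᵀ + c₂[k]·a₂b₂ᵀ. S₀ and S₁ are linearly independent, so a₁b₁ᵀ and a₂b₂ᵀ must span the same plane of matrices: they are the rank-1 matrices of the form x·S₀ + y·S₁.
det(x·S₀ + y·S₁) is 6·xy + 18·y² = 6·(x + 3·y)(y), vanishing at (x:y) = (3:-1) and (1:0).
M₁ = 3·S₀ − S₁ = [[-6, 0], [6, 0]] = (-6)·[1, -1][1, 0]ᵀ and M₂ = S₀ = [[3, -1], [-6, 2]] = [1, -2][3, -1]ᵀ, so take a₁ = [1, -1], b₁ = [1, 0], a₂ = [1, -2], b₂ = [3, -1].
Each slice is an integer combination of E₁ = a₁b₁ᵀ and E₂ = a₂b₂ᵀ: S₀ = E₂, S₁ = 6·E₁ + 3·E₂, S₂ = −9·E₁ − E₂; reading off coefficients, c₁ = [0, 6, -9] and c₂ = [1, 3, -1].
Hence T = [1, -1] (x) [1, 0] (x) [0, 6, -9] + [1, -2] (x) [3, -1] (x) [1, 3, -1], so rank(T) ≤ 2.
These bounds meet, so rank(T) = 2.
Check entry T[1,0,0] = -6: (-1)·(1)·(0) + (-2)·(3)·(1) = -6.

2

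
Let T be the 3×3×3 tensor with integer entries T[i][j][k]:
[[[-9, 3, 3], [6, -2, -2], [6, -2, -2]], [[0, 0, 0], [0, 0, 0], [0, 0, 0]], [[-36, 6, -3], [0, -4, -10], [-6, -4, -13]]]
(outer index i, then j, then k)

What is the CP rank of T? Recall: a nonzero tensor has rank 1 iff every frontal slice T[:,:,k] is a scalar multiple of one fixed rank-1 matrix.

2

Lower bound: the mode-3 unfolding of T (rows indexed by k, columns by (i,j) = (0,0), (0,1), (0,2), (1,0), (1,1), (1,2), (2,0), (2,1), (2,2)) is [[-9, 6, 6, 0, 0, 0, -36, 0, -6], [3, -2, -2, 0, 0, 0, 6, -4, -4], [3, -2, -2, 0, 0, 0, -3, -10, -13]].
There the 2×2 minor on rows k ∈ {0, 1}, columns (i,j) ∈ {(0,0), (2,0)} is det [[-9, -36], [3, 6]] = 54 ≠ 0, so this unfolding has rank ≥ 2; CP rank is at least every unfolding rank, so rank(T) ≥ 2. (Unfolding ranks only ever bound the CP rank from below — rank(T) can be strictly larger than all of them — so the matching upper bound has to come from an explicit 2-term decomposition.)
Upper bound — finding two terms. Write S_k = T[:,:,k] for the frontal slices: S₀ = [[-9, 6, 6], [0, 0, 0], [-36, 0, -6]], S₁ = [[3, -2, -2], [0, 0, 0], [6, -4, -4]], S₂ = [[3, -2, -2], [0, 0, 0], [-3, -10, -13]].
If T = a₁ ⊗ b₁ ⊗ c₁ + a₂ ⊗ b₂ ⊗ c₂ then each S_k = c₁[k]·a₁b₁ᵀ + c₂[k]·a₂b₂ᵀ. S₀ and S₁ are linearly independent, so a₁b₁ᵀ and a₂b₂ᵀ must span the same plane of matrices: they are the rank-1 matrices of the form x·S₀ + y·S₁.
The 2×2 minor of x·S₀ + y·S₁ on rows {0,2}, columns {0,1} is 216·x² − 72·xy = 72·(3·x − y)(x), vanishing at (x:y) = (1:3) and (0:1).
M₁ = S₀ + 3·S₁ = [[0, 0, 0], [0, 0, 0], [-18, -12, -18]] = (-6)·[0, 0, 1][3, 2, 3]ᵀ and M₂ = S₁ = [[3, -2, -2], [0, 0, 0], [6, -4, -4]] = [1, 0, 2][3, -2, -2]ᵀ, so take a₁ = [0, 0, 1], b₁ = [3, 2, 3], a₂ = [1, 0, 2], b₂ = [3, -2, -2].
Each slice is an integer combination of E₁ = a₁b₁ᵀ and E₂ = a₂b₂ᵀ: S₀ = −6·E₁ − 3·E₂, S₁ = E₂, S₂ = −3·E₁ + E₂; reading off coefficients, c₁ = [-6, 0, -3] and c₂ = [-3, 1, 1].
Hence T = [0, 0, 1] ⊗ [3, 2, 3] ⊗ [-6, 0, -3] + [1, 0, 2] ⊗ [3, -2, -2] ⊗ [-3, 1, 1], so rank(T) ≤ 2.
These bounds meet, so rank(T) = 2.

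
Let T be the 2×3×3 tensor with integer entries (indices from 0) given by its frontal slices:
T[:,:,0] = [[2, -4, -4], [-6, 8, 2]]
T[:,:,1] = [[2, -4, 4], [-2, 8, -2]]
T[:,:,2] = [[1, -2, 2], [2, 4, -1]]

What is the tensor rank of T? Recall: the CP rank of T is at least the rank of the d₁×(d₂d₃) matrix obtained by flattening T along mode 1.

Lower bound: the mode-3 unfolding of T (rows indexed by k, columns by (i,j) = (0,0), (0,1), (0,2), (1,0), (1,1), (1,2)) is [[2, -4, -4, -6, 8, 2], [2, -4, 4, -2, 8, -2], [1, -2, 2, 2, 4, -1]].
There the 3×3 minor on rows k ∈ {0, 1, 2}, columns (i,j) ∈ {(0,0), (0,2), (1,0)} is det [[2, -4, -6], [2, 4, -2], [1, 2, 2]] = 48 ≠ 0, so this unfolding has rank ≥ 3; CP rank is at least every unfolding rank, so rank(T) ≥ 3. (This is only a lower bound: in general the CP rank may exceed every unfolding rank, so we still need to exhibit 3 rank-1 terms summing to T.)
Upper bound: T is a sum of 3 rank-1 terms, T = [0, 1] ⊗ [1, 0, 0] ⊗ [-2, 2, 4] + [1, -2] ⊗ [1, -2, 0] ⊗ [2, 2, 1] + [2, -1] ⊗ [0, 0, 1] ⊗ [-2, 2, 1] (one valid choice — decompositions are not unique — normalised so each a, b is primitive with positive first nonzero entry; check it by expanding all entries), so rank(T) ≤ 3.
These bounds meet, so rank(T) = 3.

3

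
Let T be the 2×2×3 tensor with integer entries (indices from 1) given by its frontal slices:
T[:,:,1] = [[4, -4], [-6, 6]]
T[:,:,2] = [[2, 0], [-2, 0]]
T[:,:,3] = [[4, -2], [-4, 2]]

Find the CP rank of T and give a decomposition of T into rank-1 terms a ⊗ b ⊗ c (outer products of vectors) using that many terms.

Lower bound: the mode-3 unfolding of T (rows indexed by k, columns by (i,j) = (1,1), (1,2), (2,1), (2,2)) is [[4, -4, -6, 6], [2, 0, -2, 0], [4, -2, -4, 2]].
There the 3×3 minor on rows k ∈ {1, 2, 3}, columns (i,j) ∈ {(1,1), (1,2), (2,1)} is det [[4, -4, -6], [2, 0, -2], [4, -2, -4]] = 8 ≠ 0, so this unfolding has rank ≥ 3; CP rank is at least every unfolding rank, so rank(T) ≥ 3. (Flattening ranks never certify an upper bound on CP rank; for that we must actually write T with 3 rank-1 terms.)
Upper bound: T is a sum of 3 rank-1 terms, T = [0, 1] ⊗ [1, -1] ⊗ [-2, 0, 0] + [1, -1] ⊗ [1, 0] ⊗ [-4, 2, 0] + [1, -1] ⊗ [2, -1] ⊗ [4, 0, 2] (one valid choice — decompositions are not unique — normalised so each a, b is primitive with positive first nonzero entry; check it by expanding all entries), so rank(T) ≤ 3.
These bounds meet, so rank(T) = 3.

rank(T) = 3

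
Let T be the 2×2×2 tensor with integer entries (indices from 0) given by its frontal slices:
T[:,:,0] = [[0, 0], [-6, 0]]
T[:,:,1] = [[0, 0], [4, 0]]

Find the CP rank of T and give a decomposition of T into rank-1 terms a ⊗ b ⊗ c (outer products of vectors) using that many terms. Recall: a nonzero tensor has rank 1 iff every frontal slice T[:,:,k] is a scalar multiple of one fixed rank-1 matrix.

Lower bound: T ≠ 0 (e.g. T[1,0,0] = -6), so rank(T) ≥ 1.
Upper bound: if T = a ⊗ b ⊗ c then every fibre of T is a multiple of the corresponding factor, so read the factors off the fibres through the nonzero entry T[1,0,0] = -6.
The mode-1 fibre T[:,0,0] = [0, -6] gives a = [0, 1] (primitive direction); the mode-2 fibre T[1,:,0] = [-6, 0] gives b = [1, 0]; then c[k] = T[1,0,k] / (a[1]·b[0]) = [-6, 4] / 1 = [-6, 4].
Expanding [0, 1] ⊗ [1, 0] ⊗ [-6, 4] reproduces all 8 entries of T, so T = [0, 1] ⊗ [1, 0] ⊗ [-6, 4] and rank(T) ≤ 1.
These bounds meet, so rank(T) = 1.

rank(T) = 1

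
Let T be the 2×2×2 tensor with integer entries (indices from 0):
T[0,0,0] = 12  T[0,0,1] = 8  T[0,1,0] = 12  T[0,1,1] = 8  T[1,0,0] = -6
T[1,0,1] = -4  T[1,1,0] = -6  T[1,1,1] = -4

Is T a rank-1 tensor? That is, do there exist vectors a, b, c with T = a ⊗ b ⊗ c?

Yes

If T = a ⊗ b ⊗ c then every fibre of T is a multiple of the corresponding factor, so read the factors off the fibres through the nonzero entry T[0,0,0] = 12.
The mode-1 fibre T[:,0,0] = [12, -6] gives a = [2, -1] (primitive direction); the mode-2 fibre T[0,:,0] = [12, 12] gives b = [1, 1]; then c[k] = T[0,0,k] / (a[0]·b[0]) = [12, 8] / 2 = [6, 4].
Expanding [2, -1] ⊗ [1, 1] ⊗ [6, 4] reproduces all 8 entries of T, so T = [2, -1] ⊗ [1, 1] ⊗ [6, 4] and rank(T) ≤ 1.
Equivalently every frontal slice T[:,:,k] is c[k] times the rank-1 matrix [2, -1] ⊗ [1, 1]. So T has rank 1 (it is nonzero).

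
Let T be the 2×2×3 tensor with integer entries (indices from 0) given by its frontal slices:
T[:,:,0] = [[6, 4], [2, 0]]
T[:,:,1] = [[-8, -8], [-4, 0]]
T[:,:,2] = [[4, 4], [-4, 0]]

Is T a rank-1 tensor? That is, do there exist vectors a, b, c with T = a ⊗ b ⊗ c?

No

The mode-3 unfolding of T (rows indexed by k, columns by (i,j) = (0,0), (0,1), (1,0), (1,1)) is [[6, 4, 2, 0], [-8, -8, -4, 0], [4, 4, -4, 0]].
There the 3×3 minor on rows k ∈ {0, 1, 2}, columns (i,j) ∈ {(0,0), (0,1), (1,0)} is det [[6, 4, 2], [-8, -8, -4], [4, 4, -4]] = 96 ≠ 0, so this unfolding has rank ≥ 3; CP rank is at least every unfolding rank, so rank(T) ≥ 3.
In particular rank(T) ≥ 3 > 1, so T is not rank-1.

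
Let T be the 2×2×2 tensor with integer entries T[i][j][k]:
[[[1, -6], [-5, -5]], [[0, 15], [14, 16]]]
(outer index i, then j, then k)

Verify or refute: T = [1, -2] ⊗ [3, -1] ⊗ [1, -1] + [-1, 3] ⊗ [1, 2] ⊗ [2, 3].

Reconstruct entrywise from the claimed factors. For example, T[1,1,0] = 14 and Σₗ aₗ[1]bₗ[1]cₗ[0] = (-2)·(-1)·(1) + (3)·(2)·(2) = 14; checking all 8 entries, every one matches. The claim holds.

Yes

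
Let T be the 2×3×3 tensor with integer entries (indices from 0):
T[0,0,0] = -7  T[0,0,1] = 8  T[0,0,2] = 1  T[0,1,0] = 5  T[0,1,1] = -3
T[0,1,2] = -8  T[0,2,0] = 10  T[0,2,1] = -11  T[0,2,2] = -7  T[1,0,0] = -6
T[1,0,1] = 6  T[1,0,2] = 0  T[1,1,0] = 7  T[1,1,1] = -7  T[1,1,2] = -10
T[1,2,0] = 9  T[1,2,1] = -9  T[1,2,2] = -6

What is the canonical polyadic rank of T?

Lower bound: the mode-3 unfolding of T (rows indexed by k, columns by (i,j) = (0,0), (0,1), (0,2), (1,0), (1,1), (1,2)) is [[-7, 5, 10, -6, 7, 9], [8, -3, -11, 6, -7, -9], [1, -8, -7, 0, -10, -6]].
There the 3×3 minor on rows k ∈ {0, 1, 2}, columns (i,j) ∈ {(0,0), (0,1), (0,2)} is det [[-7, 5, 10], [8, -3, -11], [1, -8, -7]] = 84 ≠ 0, so this unfolding has rank ≥ 3; CP rank is at least every unfolding rank, so rank(T) ≥ 3. (Unfolding ranks only ever bound the CP rank from below — rank(T) can be strictly larger than all of them — so the matching upper bound has to come from an explicit 3-term decomposition.)
Upper bound: T is a sum of 3 rank-1 terms, T = [1, 0] ⊗ [1, 2, -1] ⊗ [-1, 2, 1] + [1, 1] ⊗ [1, -2, -2] ⊗ [-4, 4, 4] + [1, 1] ⊗ [2, 1, -1] ⊗ [-1, 1, -2] (written with every a and b primitive with positive leading entry and the scale carried by c; CP decompositions are not unique, and this one is verified by expanding entrywise), so rank(T) ≤ 3.
These bounds meet, so rank(T) = 3.
Check entry T[0,2,1] = -11: (1)·(-1)·(2) + (1)·(-2)·(4) + (1)·(-1)·(1) = -11.

3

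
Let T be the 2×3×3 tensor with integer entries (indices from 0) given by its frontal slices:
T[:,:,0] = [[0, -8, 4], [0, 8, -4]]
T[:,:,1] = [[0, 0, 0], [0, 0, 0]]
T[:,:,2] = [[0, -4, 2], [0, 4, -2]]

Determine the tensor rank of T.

1

Lower bound: T ≠ 0 (e.g. T[0,1,0] = -8), so rank(T) ≥ 1.
Upper bound: the mode-1 fibre T[:,1,0] = [-8, 8] gives a = [1, -1] (primitive direction); the mode-2 fibre T[0,:,0] = [0, -8, 4] gives b = [0, 2, -1]; then c[k] = T[0,1,k] / (a[0]·b[1]) = [-8, 0, -4] / 2 = [-4, 0, -2].
Expanding [1, -1] ⊗ [0, 2, -1] ⊗ [-4, 0, -2] reproduces all 18 entries of T, so T = [1, -1] ⊗ [0, 2, -1] ⊗ [-4, 0, -2] and rank(T) ≤ 1.
These bounds meet, so rank(T) = 1.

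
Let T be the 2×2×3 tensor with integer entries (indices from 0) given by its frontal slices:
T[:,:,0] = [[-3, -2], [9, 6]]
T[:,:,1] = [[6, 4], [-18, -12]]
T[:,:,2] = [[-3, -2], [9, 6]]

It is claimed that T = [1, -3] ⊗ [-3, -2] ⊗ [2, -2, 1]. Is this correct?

No

Reconstruct entry (0,0,0) from the claimed factors: Σₗ aₗ[0]bₗ[0]cₗ[0] = (1)·(-3)·(2) = -6, but T[0,0,0] = -3. The claim is false.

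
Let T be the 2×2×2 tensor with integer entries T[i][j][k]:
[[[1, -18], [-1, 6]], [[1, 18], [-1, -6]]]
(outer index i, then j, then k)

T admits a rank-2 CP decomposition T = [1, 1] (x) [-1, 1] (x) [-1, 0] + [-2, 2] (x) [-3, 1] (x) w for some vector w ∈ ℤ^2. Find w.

w = [0, -3]

Subtract the known terms from T to get the rank-1 residual R = [-2, 2] (x) [-3, 1] (x) w, so R[i,j,k] = a[i]·b[j]·w[k]. Pick indices with nonzero a[0]·b[0] = (-2)·(-3) = 6. Only the fibre through (0,0,·) is needed: R[0,0,:] = T[0,0,:] − Σₗ aₗ[0]bₗ[0]cₗ = [1, -18] − (1)·(-1)·[-1, 0] = [0, -18]. Then w[k] = R[0,0,k] / 6 for each k, giving w = [0, -18] / 6 = [0, -3].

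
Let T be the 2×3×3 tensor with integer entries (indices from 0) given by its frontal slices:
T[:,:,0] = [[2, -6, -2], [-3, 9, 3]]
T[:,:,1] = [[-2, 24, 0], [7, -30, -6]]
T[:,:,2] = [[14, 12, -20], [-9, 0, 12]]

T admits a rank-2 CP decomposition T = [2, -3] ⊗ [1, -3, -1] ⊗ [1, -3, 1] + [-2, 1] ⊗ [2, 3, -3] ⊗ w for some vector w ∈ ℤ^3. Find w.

Subtract the known terms from T to get the rank-1 residual R = [-2, 1] ⊗ [2, 3, -3] ⊗ w, so R[i,j,k] = a[i]·b[j]·w[k]. Pick indices with nonzero a[0]·b[0] = (-2)·(2) = -4. Only the fibre through (0,0,·) is needed: R[0,0,:] = T[0,0,:] − Σₗ aₗ[0]bₗ[0]cₗ = [2, -2, 14] − (2)·(1)·[1, -3, 1] = [0, 4, 12]. Then w[k] = R[0,0,k] / -4 for each k, giving w = [0, 4, 12] / -4 = [0, -1, -3].

w = [0, -1, -3]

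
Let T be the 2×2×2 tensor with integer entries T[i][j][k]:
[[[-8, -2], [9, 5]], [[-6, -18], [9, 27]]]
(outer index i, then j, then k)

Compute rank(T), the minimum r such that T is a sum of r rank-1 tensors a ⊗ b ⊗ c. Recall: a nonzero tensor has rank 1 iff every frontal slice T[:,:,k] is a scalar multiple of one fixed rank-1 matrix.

2

Lower bound: in the mode-3 unfolding of T (rows indexed by k, columns by (i,j)) the 2×2 minor on rows k ∈ {0, 1}, columns (i,j) ∈ {(0,0), (0,1)} is det [[-8, 9], [-2, 5]] = -22 ≠ 0, so that unfolding has rank ≥ 2 and hence rank(T) ≥ 2 (CP rank is at least every unfolding rank, though it can be larger).
Upper bound: with S_k = T[:,:,k], the two rank-1 terms a₁b₁ᵀ, a₂b₂ᵀ are the rank-1 members of the pencil x·S₀ + y·S₁.
det(x·S₀ + y·S₁) is −18·x² − 42·xy + 36·y² = (-6)·(x + 3·y)(3·x − 2·y), vanishing at (x:y) = (3:-1) and (2:3).
M₁ = 3·S₀ − S₁ = [[-22, 22], [0, 0]] = (-22)·(1, 0)(1, -1)ᵀ and M₂ = 2·S₀ + 3·S₁ = [[-22, 33], [-66, 99]] = (-11)·(1, 3)(2, -3)ᵀ, so take a₁ = (1, 0), b₁ = (1, -1), a₂ = (1, 3), b₂ = (2, -3).
Each slice is an integer combination of E₁ = a₁b₁ᵀ and E₂ = a₂b₂ᵀ: S₀ = −6·E₁ − E₂, S₁ = 4·E₁ − 3·E₂; reading off coefficients, c₁ = (-6, 4) and c₂ = (-1, -3).
Hence T = (1, 0) ⊗ (1, -1) ⊗ (-6, 4) + (1, 3) ⊗ (2, -3) ⊗ (-1, -3), so rank(T) ≤ 2.
These bounds meet, so rank(T) = 2.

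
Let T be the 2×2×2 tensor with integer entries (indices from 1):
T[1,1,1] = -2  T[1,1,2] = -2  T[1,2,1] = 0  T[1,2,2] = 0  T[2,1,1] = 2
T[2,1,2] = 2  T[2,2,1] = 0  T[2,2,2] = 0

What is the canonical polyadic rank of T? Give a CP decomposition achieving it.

Lower bound: T ≠ 0 (e.g. T[1,1,1] = -2), so rank(T) ≥ 1.
Upper bound: if T = a ⊗ b ⊗ c then every fibre of T is a multiple of the corresponding factor, so read the factors off the fibres through the nonzero entry T[1,1,1] = -2.
The mode-1 fibre T[:,1,1] = [-2, 2] gives a = [1, -1] (primitive direction); the mode-2 fibre T[1,:,1] = [-2, 0] gives b = [1, 0]; then c[k] = T[1,1,k] / (a[1]·b[1]) = [-2, -2] / 1 = [-2, -2].
Expanding [1, -1] ⊗ [1, 0] ⊗ [-2, -2] reproduces all 8 entries of T, so T = [1, -1] ⊗ [1, 0] ⊗ [-2, -2] and rank(T) ≤ 1.
These bounds meet, so rank(T) = 1.
Check entry T[2,1,1] = 2: (-1)·(1)·(-2) = 2.

rank(T) = 1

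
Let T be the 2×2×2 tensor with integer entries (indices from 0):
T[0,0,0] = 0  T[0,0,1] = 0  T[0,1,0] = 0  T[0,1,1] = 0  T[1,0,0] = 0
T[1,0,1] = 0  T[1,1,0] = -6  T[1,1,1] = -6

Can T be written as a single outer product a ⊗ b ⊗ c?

Yes

If T = a ⊗ b ⊗ c then every fibre of T is a multiple of the corresponding factor, so read the factors off the fibres through the nonzero entry T[1,1,0] = -6.
The mode-1 fibre T[:,1,0] = [0, -6] gives a = [0, 1] (primitive direction); the mode-2 fibre T[1,:,0] = [0, -6] gives b = [0, 1]; then c[k] = T[1,1,k] / (a[1]·b[1]) = [-6, -6] / 1 = [-6, -6].
Expanding [0, 1] ⊗ [0, 1] ⊗ [-6, -6] reproduces all 8 entries of T, so T = [0, 1] ⊗ [0, 1] ⊗ [-6, -6] and rank(T) ≤ 1.
Equivalently every frontal slice T[:,:,k] is c[k] times the rank-1 matrix [0, 1] ⊗ [0, 1]. So T has rank 1 (it is nonzero).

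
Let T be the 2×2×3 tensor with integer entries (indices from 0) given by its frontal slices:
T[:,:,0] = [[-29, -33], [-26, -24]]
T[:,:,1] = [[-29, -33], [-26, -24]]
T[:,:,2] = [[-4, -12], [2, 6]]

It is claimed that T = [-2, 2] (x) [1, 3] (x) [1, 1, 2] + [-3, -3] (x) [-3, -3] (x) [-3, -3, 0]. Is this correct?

No

Reconstruct entry (1,0,0) from the claimed factors: Σₗ aₗ[1]bₗ[0]cₗ[0] = (2)·(1)·(1) + (-3)·(-3)·(-3) = -25, but T[1,0,0] = -26. The claim is false.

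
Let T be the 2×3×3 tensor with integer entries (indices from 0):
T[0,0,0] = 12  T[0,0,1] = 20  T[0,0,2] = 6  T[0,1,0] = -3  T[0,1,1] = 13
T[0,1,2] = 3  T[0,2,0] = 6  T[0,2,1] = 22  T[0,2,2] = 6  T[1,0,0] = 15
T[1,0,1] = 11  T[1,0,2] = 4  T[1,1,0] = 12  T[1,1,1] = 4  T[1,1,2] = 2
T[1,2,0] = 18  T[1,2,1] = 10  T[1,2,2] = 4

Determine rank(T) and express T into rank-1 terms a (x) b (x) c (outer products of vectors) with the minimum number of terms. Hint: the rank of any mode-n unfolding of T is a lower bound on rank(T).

rank(T) = 2

Lower bound: the mode-3 unfolding of T (rows indexed by k, columns by (i,j) = (0,0), (0,1), (0,2), (1,0), (1,1), (1,2)) is [[12, -3, 6, 15, 12, 18], [20, 13, 22, 11, 4, 10], [6, 3, 6, 4, 2, 4]].
There the 2×2 minor on rows k ∈ {0, 1}, columns (i,j) ∈ {(0,0), (0,1)} is det [[12, -3], [20, 13]] = 216 ≠ 0, so this unfolding has rank ≥ 2; CP rank is at least every unfolding rank, so rank(T) ≥ 2. (Unfolding ranks only ever bound the CP rank from below — rank(T) can be strictly larger than all of them — so the matching upper bound has to come from an explicit 2-term decomposition.)
Upper bound — finding two terms. Write S_k = T[:,:,k] for the frontal slices: S₀ = [[12, -3, 6], [15, 12, 18]], S₁ = [[20, 13, 22], [11, 4, 10]], S₂ = [[6, 3, 6], [4, 2, 4]].
If T = a₁ (x) b₁ (x) c₁ + a₂ (x) b₂ (x) c₂ then each S_k = c₁[k]·a₁b₁ᵀ + c₂[k]·a₂b₂ᵀ. S₀ and S₁ are linearly independent, so a₁b₁ᵀ and a₂b₂ᵀ must span the same plane of matrices: they are the rank-1 matrices of the form x·S₀ + y·S₁.
The 2×2 minor of x·S₀ + y·S₁ on rows {0,1}, columns {0,1} is 189·x² + 126·xy − 63·y² = 63·(3·x − y)(x + y), vanishing at (x:y) = (1:3) and (1:-1).
M₁ = S₀ + 3·S₁ = [[72, 36, 72], [48, 24, 48]] = 12·[3, 2][2, 1, 2]ᵀ and M₂ = S₀ − S₁ = [[-8, -16, -16], [4, 8, 8]] = (-4)·[2, -1][1, 2, 2]ᵀ, so take a₁ = [3, 2], b₁ = [2, 1, 2], a₂ = [2, -1], b₂ = [1, 2, 2].
Each slice is an integer combination of E₁ = a₁b₁ᵀ and E₂ = a₂b₂ᵀ: S₀ = 3·E₁ − 3·E₂, S₁ = 3·E₁ + E₂, S₂ = E₁; reading off coefficients, c₁ = [3, 3, 1] and c₂ = [-3, 1, 0].
Hence T = [3, 2] (x) [2, 1, 2] (x) [3, 3, 1] + [2, -1] (x) [1, 2, 2] (x) [-3, 1, 0], so rank(T) ≤ 2.
These bounds meet, so rank(T) = 2.
Check entry T[0,2,1] = 22: (3)·(2)·(3) + (2)·(2)·(1) = 22.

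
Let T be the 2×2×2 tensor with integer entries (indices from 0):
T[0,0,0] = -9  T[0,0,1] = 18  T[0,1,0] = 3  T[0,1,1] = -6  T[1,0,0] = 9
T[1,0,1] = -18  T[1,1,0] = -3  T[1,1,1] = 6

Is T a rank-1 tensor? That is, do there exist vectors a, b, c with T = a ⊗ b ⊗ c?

Yes

If T = a ⊗ b ⊗ c then every fibre of T is a multiple of the corresponding factor, so read the factors off the fibres through the nonzero entry T[0,0,0] = -9.
The mode-1 fibre T[:,0,0] = [-9, 9] gives a = (1, -1) (primitive direction); the mode-2 fibre T[0,:,0] = [-9, 3] gives b = (3, -1); then c[k] = T[0,0,k] / (a[0]·b[0]) = [-9, 18] / 3 = (-3, 6).
Expanding (1, -1) ⊗ (3, -1) ⊗ (-3, 6) reproduces all 8 entries of T, so T = (1, -1) ⊗ (3, -1) ⊗ (-3, 6) and rank(T) ≤ 1.
Equivalently every frontal slice T[:,:,k] is c[k] times the rank-1 matrix (1, -1) ⊗ (3, -1). So T has rank 1 (it is nonzero).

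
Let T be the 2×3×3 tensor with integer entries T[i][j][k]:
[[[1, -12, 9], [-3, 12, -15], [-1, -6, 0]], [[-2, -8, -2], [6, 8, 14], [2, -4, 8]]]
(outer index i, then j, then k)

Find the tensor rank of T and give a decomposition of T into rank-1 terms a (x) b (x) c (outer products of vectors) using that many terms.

rank(T) = 2

Lower bound: the mode-3 unfolding of T (rows indexed by k, columns by (i,j) = (0,0), (0,1), (0,2), (1,0), (1,1), (1,2)) is [[1, -3, -1, -2, 6, 2], [-12, 12, -6, -8, 8, -4], [9, -15, 0, -2, 14, 8]].
There the 2×2 minor on rows k ∈ {0, 1}, columns (i,j) ∈ {(0,0), (0,1)} is det [[1, -3], [-12, 12]] = -24 ≠ 0, so this unfolding has rank ≥ 2; CP rank is at least every unfolding rank, so rank(T) ≥ 2. (Flattening ranks never certify an upper bound on CP rank; for that we must actually write T with 2 rank-1 terms.)
Upper bound — finding two terms. Write S_k = T[:,:,k] for the frontal slices: S₀ = [[1, -3, -1], [-2, 6, 2]], S₁ = [[-12, 12, -6], [-8, 8, -4]], S₂ = [[9, -15, 0], [-2, 14, 8]].
If T = a₁ (x) b₁ (x) c₁ + a₂ (x) b₂ (x) c₂ then each S_k = c₁[k]·a₁b₁ᵀ + c₂[k]·a₂b₂ᵀ. S₀ and S₁ are linearly independent, so a₁b₁ᵀ and a₂b₂ᵀ must span the same plane of matrices: they are the rank-1 matrices of the form x·S₀ + y·S₁.
The 2×2 minor of x·S₀ + y·S₁ on rows {0,1}, columns {0,1} is −64·xy = (-64)·(y)(x), vanishing at (x:y) = (1:0) and (0:1).
M₁ = S₀ = [[1, -3, -1], [-2, 6, 2]] = [1, -2][1, -3, -1]ᵀ and M₂ = S₁ = [[-12, 12, -6], [-8, 8, -4]] = (-2)·[3, 2][2, -2, 1]ᵀ, so take a₁ = [1, -2], b₁ = [1, -3, -1], a₂ = [3, 2], b₂ = [2, -2, 1].
Each slice is an integer combination of E₁ = a₁b₁ᵀ and E₂ = a₂b₂ᵀ: S₀ = E₁, S₁ = −2·E₂, S₂ = 3·E₁ + E₂; reading off coefficients, c₁ = [1, 0, 3] and c₂ = [0, -2, 1].
Hence T = [1, -2] (x) [1, -3, -1] (x) [1, 0, 3] + [3, 2] (x) [2, -2, 1] (x) [0, -2, 1], so rank(T) ≤ 2.
These bounds meet, so rank(T) = 2.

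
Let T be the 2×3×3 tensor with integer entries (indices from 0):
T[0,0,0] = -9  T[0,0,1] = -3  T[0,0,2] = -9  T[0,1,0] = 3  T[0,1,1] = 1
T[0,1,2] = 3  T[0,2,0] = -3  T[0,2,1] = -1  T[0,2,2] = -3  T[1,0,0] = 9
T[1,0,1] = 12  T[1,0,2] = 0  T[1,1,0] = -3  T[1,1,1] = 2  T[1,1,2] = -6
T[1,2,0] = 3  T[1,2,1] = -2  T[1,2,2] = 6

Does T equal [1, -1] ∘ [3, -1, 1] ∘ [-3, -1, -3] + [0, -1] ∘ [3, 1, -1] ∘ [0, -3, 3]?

Reconstruct entrywise from the claimed factors. For example, T[0,0,2] = -9 and Σₗ aₗ[0]bₗ[0]cₗ[2] = (1)·(3)·(-3) + (0)·(3)·(3) = -9; checking all 18 entries, every one matches. The claim holds.

Yes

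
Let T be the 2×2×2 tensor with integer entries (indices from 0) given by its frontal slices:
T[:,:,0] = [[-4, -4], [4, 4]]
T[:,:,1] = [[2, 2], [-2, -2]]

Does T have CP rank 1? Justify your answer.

If T = a ⊗ b ⊗ c then every fibre of T is a multiple of the corresponding factor, so read the factors off the fibres through the nonzero entry T[0,0,0] = -4.
The mode-1 fibre T[:,0,0] = [-4, 4] gives a = [1, -1] (primitive direction); the mode-2 fibre T[0,:,0] = [-4, -4] gives b = [1, 1]; then c[k] = T[0,0,k] / (a[0]·b[0]) = [-4, 2] / 1 = [-4, 2].
Expanding [1, -1] ⊗ [1, 1] ⊗ [-4, 2] reproduces all 8 entries of T, so T = [1, -1] ⊗ [1, 1] ⊗ [-4, 2] and rank(T) ≤ 1.
Equivalently every frontal slice T[:,:,k] is c[k] times the rank-1 matrix [1, -1] ⊗ [1, 1]. So T has rank 1 (it is nonzero).

Yes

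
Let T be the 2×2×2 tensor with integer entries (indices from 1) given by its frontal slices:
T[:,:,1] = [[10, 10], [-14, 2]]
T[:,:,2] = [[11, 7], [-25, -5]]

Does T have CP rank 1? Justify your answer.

The mode-2 unfolding of T (rows indexed by j, columns by (i,k) = (1,1), (1,2), (2,1), (2,2)) is [[10, 11, -14, -25], [10, 7, 2, -5]].
There the 2×2 minor on rows j ∈ {1, 2}, columns (i,k) ∈ {(1,1), (1,2)} is det [[10, 11], [10, 7]] = -40 ≠ 0, so this unfolding has rank ≥ 2; CP rank is at least every unfolding rank, so rank(T) ≥ 2.
In particular rank(T) ≥ 2 > 1, so T is not rank-1.

No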